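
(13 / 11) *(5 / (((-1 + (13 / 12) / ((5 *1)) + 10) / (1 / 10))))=390 / 6083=0.06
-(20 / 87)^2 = -400 / 7569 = -0.05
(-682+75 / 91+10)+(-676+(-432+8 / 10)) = -809161 / 455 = -1778.38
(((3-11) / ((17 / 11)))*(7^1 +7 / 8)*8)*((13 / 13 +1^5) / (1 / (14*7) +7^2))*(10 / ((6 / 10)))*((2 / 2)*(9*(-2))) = 108662400 / 27217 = 3992.45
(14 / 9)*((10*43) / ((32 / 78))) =19565 / 12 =1630.42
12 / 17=0.71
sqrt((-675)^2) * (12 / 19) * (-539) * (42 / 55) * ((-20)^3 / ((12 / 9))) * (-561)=-590637334736.84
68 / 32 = 17 / 8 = 2.12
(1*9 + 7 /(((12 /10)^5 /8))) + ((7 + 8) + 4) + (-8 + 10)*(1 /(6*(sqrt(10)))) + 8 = sqrt(10) /30 + 56867 /972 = 58.61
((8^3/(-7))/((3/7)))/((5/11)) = -5632/15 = -375.47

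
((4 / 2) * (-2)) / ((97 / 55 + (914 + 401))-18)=-55 / 17858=-0.00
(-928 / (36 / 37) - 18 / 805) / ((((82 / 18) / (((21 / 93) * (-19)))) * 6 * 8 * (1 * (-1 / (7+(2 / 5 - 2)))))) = -590829111 / 5846600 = -101.06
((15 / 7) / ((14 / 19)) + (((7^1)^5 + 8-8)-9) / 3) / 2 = 1647059 / 588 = 2801.12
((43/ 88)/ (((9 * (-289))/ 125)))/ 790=-0.00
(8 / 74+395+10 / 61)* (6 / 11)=5352774 / 24827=215.60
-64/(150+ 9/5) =-320/759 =-0.42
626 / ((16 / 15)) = 4695 / 8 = 586.88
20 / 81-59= -4759 / 81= -58.75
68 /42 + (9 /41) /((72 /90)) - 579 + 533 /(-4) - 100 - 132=-811369 /861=-942.36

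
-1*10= -10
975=975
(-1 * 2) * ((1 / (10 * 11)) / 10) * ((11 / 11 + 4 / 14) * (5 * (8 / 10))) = -0.01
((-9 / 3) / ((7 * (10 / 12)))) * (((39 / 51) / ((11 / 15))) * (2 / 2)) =-702 / 1309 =-0.54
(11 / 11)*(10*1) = 10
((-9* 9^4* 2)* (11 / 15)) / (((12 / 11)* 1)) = -793881 / 10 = -79388.10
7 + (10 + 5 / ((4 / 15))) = 35.75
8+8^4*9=36872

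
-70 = -70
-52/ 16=-13/ 4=-3.25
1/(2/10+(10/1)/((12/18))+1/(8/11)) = 0.06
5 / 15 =1 / 3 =0.33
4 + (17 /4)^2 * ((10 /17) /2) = 149 /16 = 9.31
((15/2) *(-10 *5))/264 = -125/88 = -1.42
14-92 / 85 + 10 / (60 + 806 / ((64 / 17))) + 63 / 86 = 877535893 / 64116010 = 13.69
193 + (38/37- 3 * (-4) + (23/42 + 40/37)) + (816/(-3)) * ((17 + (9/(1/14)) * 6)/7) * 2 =-93030967/1554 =-59865.49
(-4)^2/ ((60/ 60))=16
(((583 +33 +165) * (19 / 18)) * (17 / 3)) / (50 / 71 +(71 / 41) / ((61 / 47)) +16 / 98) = 2194935065477 / 1034501814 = 2121.73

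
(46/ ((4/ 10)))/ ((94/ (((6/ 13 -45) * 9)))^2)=3122769915/ 1493284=2091.21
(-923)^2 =851929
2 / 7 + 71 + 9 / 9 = 506 / 7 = 72.29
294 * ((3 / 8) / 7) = 63 / 4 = 15.75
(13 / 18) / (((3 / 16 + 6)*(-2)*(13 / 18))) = -8 / 99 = -0.08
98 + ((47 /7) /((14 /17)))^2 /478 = 450528177 /4590712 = 98.14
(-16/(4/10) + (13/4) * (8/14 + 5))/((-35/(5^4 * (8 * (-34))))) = -106336.73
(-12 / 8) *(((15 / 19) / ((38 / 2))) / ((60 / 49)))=-147 / 2888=-0.05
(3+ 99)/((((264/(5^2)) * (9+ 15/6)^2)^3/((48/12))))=265625/1773321914331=0.00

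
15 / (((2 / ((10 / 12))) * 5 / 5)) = 25 / 4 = 6.25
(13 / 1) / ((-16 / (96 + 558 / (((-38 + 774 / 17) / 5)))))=-388167 / 1024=-379.07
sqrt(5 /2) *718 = 359 *sqrt(10) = 1135.26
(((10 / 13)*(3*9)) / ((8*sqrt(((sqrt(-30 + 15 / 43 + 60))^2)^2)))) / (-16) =-129 / 24128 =-0.01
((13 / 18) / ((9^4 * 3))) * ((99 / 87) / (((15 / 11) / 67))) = 105391 / 51372630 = 0.00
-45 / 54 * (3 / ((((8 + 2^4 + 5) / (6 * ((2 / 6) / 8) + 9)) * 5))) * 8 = -1.28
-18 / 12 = -3 / 2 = -1.50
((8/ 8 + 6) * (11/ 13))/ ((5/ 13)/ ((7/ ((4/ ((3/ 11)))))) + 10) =1617/ 2950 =0.55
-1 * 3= -3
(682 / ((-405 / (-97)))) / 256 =33077 / 51840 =0.64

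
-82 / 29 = -2.83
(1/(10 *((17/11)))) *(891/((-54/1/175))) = -12705/68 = -186.84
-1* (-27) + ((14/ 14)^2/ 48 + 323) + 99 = 21553/ 48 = 449.02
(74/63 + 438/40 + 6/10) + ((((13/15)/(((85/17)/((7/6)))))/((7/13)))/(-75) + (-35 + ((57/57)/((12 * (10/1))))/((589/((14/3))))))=-1550168456/69575625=-22.28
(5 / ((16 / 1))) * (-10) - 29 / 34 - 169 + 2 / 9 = -211453 / 1224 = -172.76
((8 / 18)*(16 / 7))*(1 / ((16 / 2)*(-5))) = -8 / 315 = -0.03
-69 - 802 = -871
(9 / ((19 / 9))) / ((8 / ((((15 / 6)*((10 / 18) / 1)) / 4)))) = 225 / 1216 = 0.19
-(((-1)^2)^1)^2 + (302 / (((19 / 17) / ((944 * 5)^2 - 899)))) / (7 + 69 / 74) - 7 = 8463578980692 / 11153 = 758861201.53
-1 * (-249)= 249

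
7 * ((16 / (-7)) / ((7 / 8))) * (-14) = 256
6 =6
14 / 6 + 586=1765 / 3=588.33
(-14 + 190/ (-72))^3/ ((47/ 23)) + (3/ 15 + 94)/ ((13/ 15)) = -61163146285/ 28506816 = -2145.56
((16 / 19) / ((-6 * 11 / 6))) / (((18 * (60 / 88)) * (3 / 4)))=-64 / 7695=-0.01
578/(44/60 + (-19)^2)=4335/2713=1.60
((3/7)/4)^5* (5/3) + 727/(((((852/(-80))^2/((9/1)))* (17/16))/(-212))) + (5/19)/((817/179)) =-263520183131025331425/22894514219537408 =-11510.19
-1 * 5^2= -25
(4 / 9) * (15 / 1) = 6.67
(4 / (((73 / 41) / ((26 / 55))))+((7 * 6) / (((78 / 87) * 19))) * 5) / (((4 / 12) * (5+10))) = 13278883 / 4958525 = 2.68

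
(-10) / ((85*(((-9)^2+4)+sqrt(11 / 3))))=-0.00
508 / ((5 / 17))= 8636 / 5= 1727.20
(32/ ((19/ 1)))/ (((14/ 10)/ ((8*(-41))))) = -394.59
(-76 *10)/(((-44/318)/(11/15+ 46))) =2823628/11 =256693.45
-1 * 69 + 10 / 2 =-64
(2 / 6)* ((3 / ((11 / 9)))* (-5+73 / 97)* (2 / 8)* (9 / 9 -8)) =6489 / 1067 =6.08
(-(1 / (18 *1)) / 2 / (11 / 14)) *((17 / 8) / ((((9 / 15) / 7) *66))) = -4165 / 313632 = -0.01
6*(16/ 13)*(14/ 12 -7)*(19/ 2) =-5320/ 13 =-409.23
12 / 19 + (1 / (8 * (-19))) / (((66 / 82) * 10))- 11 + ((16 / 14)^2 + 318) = 759317431 / 2457840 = 308.94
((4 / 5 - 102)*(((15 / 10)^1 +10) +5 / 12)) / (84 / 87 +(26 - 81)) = 1049191 / 47010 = 22.32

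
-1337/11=-121.55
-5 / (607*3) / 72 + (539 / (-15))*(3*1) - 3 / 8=-17728807 / 163890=-108.18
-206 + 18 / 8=-815 / 4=-203.75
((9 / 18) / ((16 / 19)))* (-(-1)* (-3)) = -57 / 32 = -1.78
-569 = -569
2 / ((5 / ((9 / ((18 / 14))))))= 14 / 5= 2.80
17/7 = 2.43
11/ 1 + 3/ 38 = 421/ 38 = 11.08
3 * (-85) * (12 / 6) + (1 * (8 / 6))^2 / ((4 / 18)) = -502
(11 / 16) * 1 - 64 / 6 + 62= 2497 / 48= 52.02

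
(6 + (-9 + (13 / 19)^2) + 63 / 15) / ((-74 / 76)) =-6022 / 3515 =-1.71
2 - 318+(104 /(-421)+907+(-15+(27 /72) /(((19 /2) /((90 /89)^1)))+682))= 1790873183 /1423822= 1257.79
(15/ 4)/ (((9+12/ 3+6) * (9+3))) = 5/ 304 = 0.02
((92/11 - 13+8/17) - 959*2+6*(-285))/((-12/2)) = 226405/374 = 605.36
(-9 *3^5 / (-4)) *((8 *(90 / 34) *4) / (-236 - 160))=-21870 / 187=-116.95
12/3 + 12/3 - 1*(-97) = 105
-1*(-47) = 47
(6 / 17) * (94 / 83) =564 / 1411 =0.40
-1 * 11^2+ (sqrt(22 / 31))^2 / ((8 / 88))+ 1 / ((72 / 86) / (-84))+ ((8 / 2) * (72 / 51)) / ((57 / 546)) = -4789238 / 30039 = -159.43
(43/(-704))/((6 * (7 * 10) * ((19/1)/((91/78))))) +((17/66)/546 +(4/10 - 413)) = -16436381179/39836160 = -412.60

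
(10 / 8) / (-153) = -5 / 612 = -0.01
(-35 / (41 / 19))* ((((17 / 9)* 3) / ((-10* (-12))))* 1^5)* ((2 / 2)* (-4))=2261 / 738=3.06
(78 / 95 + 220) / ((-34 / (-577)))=356009 / 95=3747.46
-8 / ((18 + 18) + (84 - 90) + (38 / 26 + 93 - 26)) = -13 / 160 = -0.08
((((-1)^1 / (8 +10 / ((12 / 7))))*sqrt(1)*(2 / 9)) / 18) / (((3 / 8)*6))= -8 / 20169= -0.00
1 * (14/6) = 7/3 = 2.33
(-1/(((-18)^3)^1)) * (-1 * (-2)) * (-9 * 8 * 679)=-1358/81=-16.77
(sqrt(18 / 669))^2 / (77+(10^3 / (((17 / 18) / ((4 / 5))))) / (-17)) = 1734 / 1751219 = 0.00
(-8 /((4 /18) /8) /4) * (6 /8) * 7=-378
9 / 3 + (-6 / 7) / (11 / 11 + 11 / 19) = 86 / 35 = 2.46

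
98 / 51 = 1.92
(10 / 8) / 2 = 5 / 8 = 0.62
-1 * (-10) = 10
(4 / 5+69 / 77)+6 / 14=2.12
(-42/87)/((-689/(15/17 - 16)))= -3598/339677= -0.01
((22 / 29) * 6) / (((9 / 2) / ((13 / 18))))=572 / 783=0.73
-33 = -33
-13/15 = -0.87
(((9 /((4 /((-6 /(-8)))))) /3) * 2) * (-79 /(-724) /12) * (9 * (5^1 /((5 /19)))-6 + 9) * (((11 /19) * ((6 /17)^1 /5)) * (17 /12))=226809 /2200960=0.10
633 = 633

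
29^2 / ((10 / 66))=27753 / 5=5550.60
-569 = -569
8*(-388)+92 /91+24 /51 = -4799596 /1547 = -3102.52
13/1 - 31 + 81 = 63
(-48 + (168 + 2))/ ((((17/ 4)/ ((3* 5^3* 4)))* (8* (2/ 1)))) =2691.18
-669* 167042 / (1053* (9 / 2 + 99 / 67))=-4991549044 / 281151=-17753.98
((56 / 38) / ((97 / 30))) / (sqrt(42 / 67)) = 20 * sqrt(2814) / 1843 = 0.58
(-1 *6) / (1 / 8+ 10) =-16 / 27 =-0.59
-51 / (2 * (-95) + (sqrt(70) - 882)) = 17 * sqrt(70) / 383038 + 9112 / 191519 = 0.05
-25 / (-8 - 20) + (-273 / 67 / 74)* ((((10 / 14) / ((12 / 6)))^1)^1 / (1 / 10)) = 48325 / 69412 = 0.70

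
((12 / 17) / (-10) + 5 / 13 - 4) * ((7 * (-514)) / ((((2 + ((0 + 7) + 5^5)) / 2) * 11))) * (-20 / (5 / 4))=-234474464 / 19046885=-12.31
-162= -162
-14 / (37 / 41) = -574 / 37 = -15.51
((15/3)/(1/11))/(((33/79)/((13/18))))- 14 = 4379/54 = 81.09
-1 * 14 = -14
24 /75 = 8 /25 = 0.32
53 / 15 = 3.53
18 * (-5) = -90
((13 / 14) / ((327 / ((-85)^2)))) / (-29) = -93925 / 132762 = -0.71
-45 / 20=-9 / 4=-2.25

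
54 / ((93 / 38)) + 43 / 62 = 1411 / 62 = 22.76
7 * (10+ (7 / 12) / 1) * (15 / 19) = 4445 / 76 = 58.49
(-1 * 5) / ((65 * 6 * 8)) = -1 / 624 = -0.00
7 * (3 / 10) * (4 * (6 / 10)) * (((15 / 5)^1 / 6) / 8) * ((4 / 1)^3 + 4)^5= 11449726848 / 25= 457989073.92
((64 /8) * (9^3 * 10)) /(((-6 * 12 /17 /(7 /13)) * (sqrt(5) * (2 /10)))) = -96390 * sqrt(5) /13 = -16579.58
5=5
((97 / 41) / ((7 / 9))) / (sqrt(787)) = 873* sqrt(787) / 225869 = 0.11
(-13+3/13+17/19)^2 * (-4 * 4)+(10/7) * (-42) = -141300364/61009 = -2316.06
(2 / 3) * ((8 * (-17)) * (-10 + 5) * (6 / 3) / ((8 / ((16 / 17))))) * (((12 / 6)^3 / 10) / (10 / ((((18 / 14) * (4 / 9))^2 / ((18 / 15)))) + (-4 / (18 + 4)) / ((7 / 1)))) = 2.32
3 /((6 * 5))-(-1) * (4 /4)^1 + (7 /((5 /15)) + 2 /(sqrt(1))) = 241 /10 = 24.10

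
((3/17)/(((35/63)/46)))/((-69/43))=-774/85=-9.11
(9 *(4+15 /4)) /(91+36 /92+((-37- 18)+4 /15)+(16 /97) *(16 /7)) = 65357145 /34702532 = 1.88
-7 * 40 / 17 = -280 / 17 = -16.47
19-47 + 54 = 26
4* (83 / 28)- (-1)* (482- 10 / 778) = 1344738 / 2723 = 493.84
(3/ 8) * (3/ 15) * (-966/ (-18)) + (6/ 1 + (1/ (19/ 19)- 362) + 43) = -12319/ 40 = -307.98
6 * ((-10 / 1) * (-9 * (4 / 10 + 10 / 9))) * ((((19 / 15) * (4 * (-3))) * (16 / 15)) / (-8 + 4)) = 82688 / 25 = 3307.52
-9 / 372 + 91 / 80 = 2761 / 2480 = 1.11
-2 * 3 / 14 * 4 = -12 / 7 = -1.71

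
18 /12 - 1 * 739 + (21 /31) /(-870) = -3315066 /4495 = -737.50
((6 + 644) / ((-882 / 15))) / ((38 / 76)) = -3250 / 147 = -22.11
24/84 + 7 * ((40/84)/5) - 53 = -1093/21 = -52.05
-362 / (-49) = 7.39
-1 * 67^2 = -4489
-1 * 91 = -91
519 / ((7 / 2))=1038 / 7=148.29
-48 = -48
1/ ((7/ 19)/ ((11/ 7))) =209/ 49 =4.27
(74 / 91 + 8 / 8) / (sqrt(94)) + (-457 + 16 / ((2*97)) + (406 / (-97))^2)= -4134301 / 9409 + 165*sqrt(94) / 8554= -439.21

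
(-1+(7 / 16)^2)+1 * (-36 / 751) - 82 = -15929665 / 192256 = -82.86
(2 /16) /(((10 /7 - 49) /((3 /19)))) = -7 /16872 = -0.00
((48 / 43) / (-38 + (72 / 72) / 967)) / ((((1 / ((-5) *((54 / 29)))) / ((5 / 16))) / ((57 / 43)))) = 44646390 / 394060729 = 0.11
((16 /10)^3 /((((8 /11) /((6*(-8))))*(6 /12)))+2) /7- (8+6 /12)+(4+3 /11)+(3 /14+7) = -711924 /9625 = -73.97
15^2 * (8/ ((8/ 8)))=1800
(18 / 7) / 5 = 0.51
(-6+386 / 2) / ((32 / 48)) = 561 / 2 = 280.50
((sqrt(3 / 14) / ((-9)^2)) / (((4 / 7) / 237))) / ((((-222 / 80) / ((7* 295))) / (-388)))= 684363.41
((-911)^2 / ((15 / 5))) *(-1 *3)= -829921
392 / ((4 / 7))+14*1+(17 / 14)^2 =137489 / 196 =701.47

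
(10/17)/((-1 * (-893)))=10/15181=0.00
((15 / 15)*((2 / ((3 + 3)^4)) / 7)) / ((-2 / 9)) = -1 / 1008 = -0.00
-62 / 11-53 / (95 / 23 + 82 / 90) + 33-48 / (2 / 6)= -7298099 / 57398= -127.15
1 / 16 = 0.06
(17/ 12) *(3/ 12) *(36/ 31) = 51/ 124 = 0.41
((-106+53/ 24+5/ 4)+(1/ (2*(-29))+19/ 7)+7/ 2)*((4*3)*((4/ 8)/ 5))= -469391/ 4060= -115.61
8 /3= 2.67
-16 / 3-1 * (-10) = 14 / 3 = 4.67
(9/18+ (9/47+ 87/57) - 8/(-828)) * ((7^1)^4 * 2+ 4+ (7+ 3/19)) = 37654491775/3512169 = 10721.15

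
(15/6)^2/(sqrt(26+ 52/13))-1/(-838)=1/838+ 5 * sqrt(30)/24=1.14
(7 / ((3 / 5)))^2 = 1225 / 9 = 136.11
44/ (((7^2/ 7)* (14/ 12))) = 264/ 49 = 5.39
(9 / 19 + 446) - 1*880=-8237 / 19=-433.53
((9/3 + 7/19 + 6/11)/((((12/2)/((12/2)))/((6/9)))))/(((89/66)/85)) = 278120/1691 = 164.47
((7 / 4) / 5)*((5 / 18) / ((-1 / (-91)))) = 8.85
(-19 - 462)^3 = -111284641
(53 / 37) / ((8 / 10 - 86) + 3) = -265 / 15207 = -0.02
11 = 11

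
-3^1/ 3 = -1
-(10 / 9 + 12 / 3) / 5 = -46 / 45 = -1.02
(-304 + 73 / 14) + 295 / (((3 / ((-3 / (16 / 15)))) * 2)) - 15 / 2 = -99583 / 224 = -444.57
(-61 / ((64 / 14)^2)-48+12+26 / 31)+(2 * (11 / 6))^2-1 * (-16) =-2467211 / 285696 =-8.64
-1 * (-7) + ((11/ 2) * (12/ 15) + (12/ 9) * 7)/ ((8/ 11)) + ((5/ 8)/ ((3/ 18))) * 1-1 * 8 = 649/ 30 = 21.63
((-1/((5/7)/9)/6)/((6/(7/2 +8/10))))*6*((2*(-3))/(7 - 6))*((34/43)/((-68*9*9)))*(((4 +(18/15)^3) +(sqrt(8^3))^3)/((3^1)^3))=-14336*sqrt(2)/6075 - 1253/759375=-3.34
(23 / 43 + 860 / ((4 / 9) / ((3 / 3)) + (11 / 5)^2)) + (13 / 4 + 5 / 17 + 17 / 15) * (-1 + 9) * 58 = 30424223357 / 13037385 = 2333.61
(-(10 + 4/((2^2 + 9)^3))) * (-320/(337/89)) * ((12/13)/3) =260.08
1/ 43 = 0.02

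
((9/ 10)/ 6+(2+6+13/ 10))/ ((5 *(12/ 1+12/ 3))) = 189/ 1600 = 0.12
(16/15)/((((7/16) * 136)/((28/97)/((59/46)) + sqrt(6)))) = 5888/1459365 + 32 * sqrt(6)/1785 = 0.05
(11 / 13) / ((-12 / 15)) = -55 / 52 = -1.06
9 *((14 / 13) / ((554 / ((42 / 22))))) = 1323 / 39611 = 0.03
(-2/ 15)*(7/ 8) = -7/ 60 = -0.12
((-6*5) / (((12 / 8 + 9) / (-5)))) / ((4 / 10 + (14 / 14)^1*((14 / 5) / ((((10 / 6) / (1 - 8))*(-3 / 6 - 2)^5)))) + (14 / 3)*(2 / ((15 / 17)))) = 35156250 / 27311977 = 1.29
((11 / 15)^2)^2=14641 / 50625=0.29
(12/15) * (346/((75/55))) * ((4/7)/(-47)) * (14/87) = -0.40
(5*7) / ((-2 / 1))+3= -29 / 2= -14.50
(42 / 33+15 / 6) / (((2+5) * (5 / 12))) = 498 / 385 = 1.29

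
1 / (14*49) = 1 / 686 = 0.00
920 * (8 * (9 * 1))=66240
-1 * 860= -860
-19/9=-2.11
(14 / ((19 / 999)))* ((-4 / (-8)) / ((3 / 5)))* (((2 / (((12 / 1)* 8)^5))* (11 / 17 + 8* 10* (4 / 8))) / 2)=894845 / 292628201472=0.00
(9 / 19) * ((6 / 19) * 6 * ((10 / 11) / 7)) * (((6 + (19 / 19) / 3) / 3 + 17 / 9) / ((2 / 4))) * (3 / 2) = 38880 / 27797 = 1.40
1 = 1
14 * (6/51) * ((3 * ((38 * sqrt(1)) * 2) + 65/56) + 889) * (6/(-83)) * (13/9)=-814021/4233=-192.30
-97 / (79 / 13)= -1261 / 79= -15.96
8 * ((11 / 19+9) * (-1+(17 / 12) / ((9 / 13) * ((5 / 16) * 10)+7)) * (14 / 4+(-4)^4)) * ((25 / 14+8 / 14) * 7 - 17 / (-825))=-4148910408916 / 14938275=-277736.91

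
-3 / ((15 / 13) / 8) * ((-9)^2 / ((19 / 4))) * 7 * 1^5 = -235872 / 95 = -2482.86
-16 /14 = -8 /7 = -1.14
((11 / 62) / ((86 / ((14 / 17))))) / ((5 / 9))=693 / 226610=0.00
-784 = -784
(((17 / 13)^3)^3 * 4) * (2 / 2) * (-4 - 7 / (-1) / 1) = 1423054517964 / 10604499373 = 134.19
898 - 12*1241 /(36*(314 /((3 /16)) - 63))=4340589 /4835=897.74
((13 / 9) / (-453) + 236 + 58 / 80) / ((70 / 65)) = 501859709 / 2283120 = 219.81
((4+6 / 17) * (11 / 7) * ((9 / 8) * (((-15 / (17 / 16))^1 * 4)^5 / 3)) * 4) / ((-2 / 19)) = 9457915605811200000 / 168962983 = 55976258455.45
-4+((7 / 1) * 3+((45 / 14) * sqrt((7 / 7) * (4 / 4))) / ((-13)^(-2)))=7843 / 14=560.21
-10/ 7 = -1.43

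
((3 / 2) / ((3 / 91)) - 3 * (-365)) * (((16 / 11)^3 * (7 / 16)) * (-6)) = -12262656 / 1331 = -9213.11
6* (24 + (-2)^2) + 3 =171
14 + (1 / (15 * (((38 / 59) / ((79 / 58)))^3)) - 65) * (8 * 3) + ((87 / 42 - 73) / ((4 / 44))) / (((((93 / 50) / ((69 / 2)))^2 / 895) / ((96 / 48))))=-21628023357767503078893 / 45012819351080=-480485863.13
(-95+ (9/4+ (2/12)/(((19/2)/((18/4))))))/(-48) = 7043/3648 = 1.93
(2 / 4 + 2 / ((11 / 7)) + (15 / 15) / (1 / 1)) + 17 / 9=4.66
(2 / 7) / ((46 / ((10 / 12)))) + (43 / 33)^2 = 597193 / 350658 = 1.70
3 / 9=1 / 3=0.33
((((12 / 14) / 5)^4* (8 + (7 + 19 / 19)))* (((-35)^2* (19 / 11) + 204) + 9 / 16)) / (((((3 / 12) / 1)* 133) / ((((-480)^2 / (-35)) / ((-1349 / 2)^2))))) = -78047028707328 / 5593304185055125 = -0.01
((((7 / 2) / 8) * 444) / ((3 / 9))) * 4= 2331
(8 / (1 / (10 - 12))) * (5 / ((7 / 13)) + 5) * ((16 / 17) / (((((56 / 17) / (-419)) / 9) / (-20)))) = -241344000 / 49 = -4925387.76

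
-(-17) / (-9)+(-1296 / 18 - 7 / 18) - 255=-5927 / 18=-329.28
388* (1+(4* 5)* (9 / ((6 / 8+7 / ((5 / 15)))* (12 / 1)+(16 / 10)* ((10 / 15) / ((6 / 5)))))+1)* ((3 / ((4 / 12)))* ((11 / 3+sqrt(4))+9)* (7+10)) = 5514836448 / 2357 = 2339769.39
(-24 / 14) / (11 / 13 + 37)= -13 / 287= -0.05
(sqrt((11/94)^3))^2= 1331/830584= 0.00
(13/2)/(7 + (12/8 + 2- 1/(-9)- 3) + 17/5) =585/991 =0.59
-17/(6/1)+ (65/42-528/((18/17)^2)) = -89255/189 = -472.25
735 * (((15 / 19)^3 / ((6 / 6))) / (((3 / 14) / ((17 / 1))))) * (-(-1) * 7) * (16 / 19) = 22041180000 / 130321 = 169129.92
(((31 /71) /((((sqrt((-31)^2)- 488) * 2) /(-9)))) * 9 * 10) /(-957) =-4185 /10350593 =-0.00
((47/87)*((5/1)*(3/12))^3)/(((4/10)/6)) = 29375/1856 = 15.83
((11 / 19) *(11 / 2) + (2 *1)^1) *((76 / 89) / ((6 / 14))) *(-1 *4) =-11032 / 267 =-41.32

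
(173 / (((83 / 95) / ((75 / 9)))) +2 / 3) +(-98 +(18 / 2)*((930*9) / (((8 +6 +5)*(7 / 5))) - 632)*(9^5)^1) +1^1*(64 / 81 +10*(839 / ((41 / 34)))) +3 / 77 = -68005961633173972 / 403265709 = -168638096.71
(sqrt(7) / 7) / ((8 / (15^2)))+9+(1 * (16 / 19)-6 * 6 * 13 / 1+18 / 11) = -95413 / 209+225 * sqrt(7) / 56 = -445.89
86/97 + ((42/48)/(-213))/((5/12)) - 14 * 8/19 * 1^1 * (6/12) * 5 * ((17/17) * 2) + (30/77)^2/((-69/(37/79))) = -403139502596273/14096784530290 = -28.60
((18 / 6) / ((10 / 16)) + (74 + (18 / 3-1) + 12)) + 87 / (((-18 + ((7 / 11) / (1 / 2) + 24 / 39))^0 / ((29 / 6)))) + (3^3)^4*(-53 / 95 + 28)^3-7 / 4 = 37665016482227077 / 3429500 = 10982655338.16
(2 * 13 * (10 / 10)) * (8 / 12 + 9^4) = 511810 / 3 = 170603.33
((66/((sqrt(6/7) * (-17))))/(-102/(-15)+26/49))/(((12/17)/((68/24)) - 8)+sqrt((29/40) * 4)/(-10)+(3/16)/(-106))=-2163936745600 * sqrt(3045)/73637664440794063+838810470715000 * sqrt(42)/73637664440794063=0.07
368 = 368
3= 3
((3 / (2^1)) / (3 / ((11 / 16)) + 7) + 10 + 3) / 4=3283 / 1000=3.28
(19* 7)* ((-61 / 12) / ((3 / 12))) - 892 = -3596.33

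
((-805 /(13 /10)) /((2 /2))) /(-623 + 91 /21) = 12075 /12064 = 1.00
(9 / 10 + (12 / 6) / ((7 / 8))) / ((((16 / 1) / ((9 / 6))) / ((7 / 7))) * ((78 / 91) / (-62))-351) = -6913 / 761990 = -0.01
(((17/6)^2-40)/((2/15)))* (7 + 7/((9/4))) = -2424.56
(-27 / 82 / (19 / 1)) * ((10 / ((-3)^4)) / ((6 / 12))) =-10 / 2337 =-0.00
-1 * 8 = -8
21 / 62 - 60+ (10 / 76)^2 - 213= -12204635 / 44764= -272.64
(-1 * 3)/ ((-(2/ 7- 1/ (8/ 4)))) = -14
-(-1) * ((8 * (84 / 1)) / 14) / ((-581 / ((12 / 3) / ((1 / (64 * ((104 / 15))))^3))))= -18872086298624 / 653625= -28872956.66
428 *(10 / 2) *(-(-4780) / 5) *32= 65466880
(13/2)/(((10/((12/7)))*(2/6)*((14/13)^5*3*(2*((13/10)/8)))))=1113879/470596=2.37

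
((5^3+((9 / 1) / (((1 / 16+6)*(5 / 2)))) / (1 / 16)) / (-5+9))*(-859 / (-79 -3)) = 56035147 / 159080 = 352.25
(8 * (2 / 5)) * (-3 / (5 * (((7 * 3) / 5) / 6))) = -2.74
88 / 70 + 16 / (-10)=-12 / 35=-0.34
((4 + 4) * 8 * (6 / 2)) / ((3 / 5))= 320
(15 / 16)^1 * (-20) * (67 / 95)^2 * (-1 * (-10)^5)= -336675000 / 361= -932617.73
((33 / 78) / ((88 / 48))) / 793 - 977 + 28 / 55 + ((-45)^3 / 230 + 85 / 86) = -769190645422 / 560758055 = -1371.70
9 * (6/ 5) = 54/ 5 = 10.80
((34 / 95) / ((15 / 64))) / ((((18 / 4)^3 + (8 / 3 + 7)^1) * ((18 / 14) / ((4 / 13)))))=487424 / 134435925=0.00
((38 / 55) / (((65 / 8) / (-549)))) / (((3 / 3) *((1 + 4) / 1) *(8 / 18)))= -375516 / 17875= -21.01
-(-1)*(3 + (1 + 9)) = 13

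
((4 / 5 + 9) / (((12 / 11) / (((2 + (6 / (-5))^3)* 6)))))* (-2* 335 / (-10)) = 613921 / 625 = 982.27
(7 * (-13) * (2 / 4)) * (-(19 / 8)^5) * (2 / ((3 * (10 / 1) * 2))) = 225325009 / 1966080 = 114.61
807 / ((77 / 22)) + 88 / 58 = 47114 / 203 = 232.09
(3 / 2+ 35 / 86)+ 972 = 41878 / 43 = 973.91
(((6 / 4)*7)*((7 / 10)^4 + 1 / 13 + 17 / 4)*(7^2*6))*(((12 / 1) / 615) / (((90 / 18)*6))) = 610930677 / 66625000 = 9.17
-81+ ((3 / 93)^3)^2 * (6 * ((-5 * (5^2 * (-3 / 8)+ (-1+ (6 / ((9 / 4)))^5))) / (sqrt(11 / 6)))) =-81 - 1209875 * sqrt(66) / 3163063119084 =-81.00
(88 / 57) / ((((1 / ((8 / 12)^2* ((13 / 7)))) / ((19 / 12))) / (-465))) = -177320 / 189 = -938.20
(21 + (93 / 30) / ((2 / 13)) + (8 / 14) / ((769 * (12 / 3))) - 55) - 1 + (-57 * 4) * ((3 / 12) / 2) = -4667041 / 107660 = -43.35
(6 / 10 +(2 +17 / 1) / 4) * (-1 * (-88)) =2354 / 5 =470.80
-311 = -311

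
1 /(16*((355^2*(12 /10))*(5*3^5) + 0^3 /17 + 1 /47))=47 /138175826416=0.00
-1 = -1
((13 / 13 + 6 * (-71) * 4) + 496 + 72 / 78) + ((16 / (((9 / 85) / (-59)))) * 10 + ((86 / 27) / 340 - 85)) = -90446.62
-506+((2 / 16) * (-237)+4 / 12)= -12847 / 24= -535.29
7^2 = 49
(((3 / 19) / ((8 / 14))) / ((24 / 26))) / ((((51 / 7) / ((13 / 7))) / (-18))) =-3549 / 2584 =-1.37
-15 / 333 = -5 / 111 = -0.05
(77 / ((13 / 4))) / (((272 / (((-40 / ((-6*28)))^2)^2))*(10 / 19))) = 26125 / 49120344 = 0.00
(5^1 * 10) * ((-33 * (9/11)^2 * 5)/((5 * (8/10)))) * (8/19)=-121500/209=-581.34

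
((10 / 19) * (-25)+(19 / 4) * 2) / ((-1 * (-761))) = -139 / 28918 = -0.00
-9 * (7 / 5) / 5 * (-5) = 63 / 5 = 12.60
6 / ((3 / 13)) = 26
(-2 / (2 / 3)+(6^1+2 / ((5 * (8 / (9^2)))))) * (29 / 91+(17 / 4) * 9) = 1979499 / 7280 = 271.91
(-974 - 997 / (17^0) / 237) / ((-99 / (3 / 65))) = 46367 / 101673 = 0.46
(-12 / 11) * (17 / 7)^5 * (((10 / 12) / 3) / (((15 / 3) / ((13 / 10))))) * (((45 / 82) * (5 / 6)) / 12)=-92290705 / 363837936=-0.25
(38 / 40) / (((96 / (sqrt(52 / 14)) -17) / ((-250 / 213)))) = -3800 * sqrt(182) / 2023429 -104975 / 12140574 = -0.03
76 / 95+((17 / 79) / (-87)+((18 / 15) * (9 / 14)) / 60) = 3898837 / 4811100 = 0.81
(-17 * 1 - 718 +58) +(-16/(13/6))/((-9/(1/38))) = -501641/741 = -676.98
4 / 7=0.57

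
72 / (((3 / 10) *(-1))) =-240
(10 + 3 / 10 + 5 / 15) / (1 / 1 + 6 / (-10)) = 319 / 12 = 26.58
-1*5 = -5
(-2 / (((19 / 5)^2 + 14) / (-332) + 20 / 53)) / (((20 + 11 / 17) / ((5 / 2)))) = -37391500 / 45039267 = -0.83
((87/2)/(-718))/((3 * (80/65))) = -0.02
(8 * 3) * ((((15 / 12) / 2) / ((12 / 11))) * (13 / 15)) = 143 / 12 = 11.92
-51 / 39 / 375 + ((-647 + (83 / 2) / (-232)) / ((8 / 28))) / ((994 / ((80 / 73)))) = -7329814001 / 2930986500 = -2.50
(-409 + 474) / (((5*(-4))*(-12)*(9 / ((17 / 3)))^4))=1085773 / 25509168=0.04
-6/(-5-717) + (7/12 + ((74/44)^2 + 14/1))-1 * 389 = -97385875/262086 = -371.58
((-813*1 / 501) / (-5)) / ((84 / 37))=10027 / 70140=0.14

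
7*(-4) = -28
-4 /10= -2 /5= -0.40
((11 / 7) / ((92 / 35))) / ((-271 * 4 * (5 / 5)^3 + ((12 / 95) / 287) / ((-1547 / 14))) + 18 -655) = -331406075 / 954039759788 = -0.00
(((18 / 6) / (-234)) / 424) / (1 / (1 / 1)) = -0.00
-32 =-32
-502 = -502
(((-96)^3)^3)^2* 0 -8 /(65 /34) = -272 /65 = -4.18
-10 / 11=-0.91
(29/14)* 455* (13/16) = 24505/32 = 765.78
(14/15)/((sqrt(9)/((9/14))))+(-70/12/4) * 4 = -169/30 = -5.63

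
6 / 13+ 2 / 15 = 116 / 195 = 0.59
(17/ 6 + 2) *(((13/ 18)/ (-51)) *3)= -377/ 1836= -0.21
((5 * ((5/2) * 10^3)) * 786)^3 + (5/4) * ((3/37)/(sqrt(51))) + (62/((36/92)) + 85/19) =5 * sqrt(51)/2516 + 162178689796875000027859/171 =948413390625000000162.93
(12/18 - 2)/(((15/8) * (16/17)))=-34/45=-0.76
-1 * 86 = -86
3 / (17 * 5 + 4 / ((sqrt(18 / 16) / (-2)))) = 0.04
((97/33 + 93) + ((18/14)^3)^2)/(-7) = -390014287/27176919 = -14.35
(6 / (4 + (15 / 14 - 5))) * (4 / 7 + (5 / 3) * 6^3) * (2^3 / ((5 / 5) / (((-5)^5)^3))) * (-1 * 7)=51761718750000000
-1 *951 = -951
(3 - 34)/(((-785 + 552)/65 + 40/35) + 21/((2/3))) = -910/853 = -1.07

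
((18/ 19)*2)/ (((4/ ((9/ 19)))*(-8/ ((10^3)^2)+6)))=10125000/ 270749639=0.04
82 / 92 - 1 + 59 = 2709 / 46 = 58.89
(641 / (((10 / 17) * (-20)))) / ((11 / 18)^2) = -882657 / 6050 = -145.89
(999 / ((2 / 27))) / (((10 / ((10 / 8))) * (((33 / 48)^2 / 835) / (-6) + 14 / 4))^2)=17.20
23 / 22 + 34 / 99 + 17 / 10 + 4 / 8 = 323 / 90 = 3.59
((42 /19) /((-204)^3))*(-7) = 49 /26883936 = 0.00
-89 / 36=-2.47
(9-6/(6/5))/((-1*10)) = -2/5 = -0.40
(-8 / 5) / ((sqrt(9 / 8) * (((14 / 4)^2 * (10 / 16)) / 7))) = -512 * sqrt(2) / 525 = -1.38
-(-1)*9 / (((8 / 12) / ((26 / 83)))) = 4.23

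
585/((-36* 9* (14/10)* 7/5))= -1625/1764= -0.92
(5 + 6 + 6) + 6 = 23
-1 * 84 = -84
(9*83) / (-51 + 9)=-249 / 14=-17.79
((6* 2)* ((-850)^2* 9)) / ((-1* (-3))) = 26010000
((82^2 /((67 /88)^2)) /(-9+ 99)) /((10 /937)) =12197551168 /1010025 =12076.48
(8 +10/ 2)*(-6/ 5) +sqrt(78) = -78/ 5 +sqrt(78) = -6.77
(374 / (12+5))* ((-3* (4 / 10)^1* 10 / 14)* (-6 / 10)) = 396 / 35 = 11.31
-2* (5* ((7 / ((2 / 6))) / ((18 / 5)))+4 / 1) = -199 / 3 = -66.33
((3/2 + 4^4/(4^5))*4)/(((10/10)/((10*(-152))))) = -10640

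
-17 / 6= -2.83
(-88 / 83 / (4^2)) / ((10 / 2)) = -11 / 830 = -0.01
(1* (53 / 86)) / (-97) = -53 / 8342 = -0.01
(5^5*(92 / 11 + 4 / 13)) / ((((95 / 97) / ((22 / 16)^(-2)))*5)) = 962240000 / 328757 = 2926.90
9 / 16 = 0.56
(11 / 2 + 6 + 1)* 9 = 225 / 2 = 112.50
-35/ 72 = -0.49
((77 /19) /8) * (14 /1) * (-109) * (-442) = 341683.45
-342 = -342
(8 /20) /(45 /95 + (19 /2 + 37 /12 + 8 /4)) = 456 /17165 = 0.03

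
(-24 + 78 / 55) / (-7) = 1242 / 385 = 3.23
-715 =-715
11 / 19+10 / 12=161 / 114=1.41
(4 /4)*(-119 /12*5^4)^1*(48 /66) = -148750 /33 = -4507.58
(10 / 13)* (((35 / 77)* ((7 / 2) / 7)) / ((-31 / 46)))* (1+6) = -8050 / 4433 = -1.82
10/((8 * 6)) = 5/24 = 0.21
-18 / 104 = -9 / 52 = -0.17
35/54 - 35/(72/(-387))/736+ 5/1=938555/158976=5.90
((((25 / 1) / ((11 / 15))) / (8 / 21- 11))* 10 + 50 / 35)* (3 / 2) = -790080 / 17171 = -46.01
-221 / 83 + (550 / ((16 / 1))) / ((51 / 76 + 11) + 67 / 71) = 704427 / 11299454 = 0.06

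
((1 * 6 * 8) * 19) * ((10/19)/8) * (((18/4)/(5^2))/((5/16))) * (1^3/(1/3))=2592/25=103.68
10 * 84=840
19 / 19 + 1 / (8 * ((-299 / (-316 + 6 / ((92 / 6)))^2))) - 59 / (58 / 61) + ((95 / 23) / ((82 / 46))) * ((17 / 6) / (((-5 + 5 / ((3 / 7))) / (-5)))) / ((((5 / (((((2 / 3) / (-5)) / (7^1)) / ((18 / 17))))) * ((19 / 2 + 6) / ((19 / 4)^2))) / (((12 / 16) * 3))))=-16084228406745371 / 156711069016320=-102.64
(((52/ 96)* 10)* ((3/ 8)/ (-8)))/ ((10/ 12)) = -39/ 128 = -0.30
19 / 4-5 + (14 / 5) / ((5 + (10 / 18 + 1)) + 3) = 37 / 860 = 0.04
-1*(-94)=94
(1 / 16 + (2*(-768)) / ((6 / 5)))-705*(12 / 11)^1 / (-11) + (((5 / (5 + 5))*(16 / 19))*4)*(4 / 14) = -311441763 / 257488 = -1209.54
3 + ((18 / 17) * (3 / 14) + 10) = 1574 / 119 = 13.23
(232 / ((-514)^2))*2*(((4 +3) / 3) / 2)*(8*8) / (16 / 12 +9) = 25984 / 2047519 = 0.01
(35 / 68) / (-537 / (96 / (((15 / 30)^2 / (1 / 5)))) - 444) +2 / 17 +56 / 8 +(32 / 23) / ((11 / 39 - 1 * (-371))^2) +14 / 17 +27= 5167331868477839 / 147891390115400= 34.94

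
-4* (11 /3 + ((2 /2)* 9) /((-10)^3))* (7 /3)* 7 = -537677 /2250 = -238.97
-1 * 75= -75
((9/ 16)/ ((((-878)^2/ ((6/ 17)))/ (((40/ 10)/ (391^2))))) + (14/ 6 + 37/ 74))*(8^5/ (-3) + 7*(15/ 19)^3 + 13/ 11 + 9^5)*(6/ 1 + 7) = 4823730147383157453141257/ 2720930576739568776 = 1772823.68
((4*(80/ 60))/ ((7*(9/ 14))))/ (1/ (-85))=-2720/ 27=-100.74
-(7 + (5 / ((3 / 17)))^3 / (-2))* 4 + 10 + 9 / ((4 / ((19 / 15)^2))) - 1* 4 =122775347 / 2700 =45472.35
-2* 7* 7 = -98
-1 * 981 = -981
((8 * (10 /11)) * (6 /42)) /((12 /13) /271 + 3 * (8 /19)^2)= 25436060 /13104399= 1.94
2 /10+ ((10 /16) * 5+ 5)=333 /40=8.32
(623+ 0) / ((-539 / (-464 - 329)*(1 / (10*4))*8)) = 352885 / 77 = 4582.92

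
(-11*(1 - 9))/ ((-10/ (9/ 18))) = -22/ 5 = -4.40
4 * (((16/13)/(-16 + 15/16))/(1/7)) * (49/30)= -175616/46995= -3.74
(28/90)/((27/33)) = 154/405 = 0.38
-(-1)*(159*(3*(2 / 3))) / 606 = 53 / 101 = 0.52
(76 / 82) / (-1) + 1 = 3 / 41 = 0.07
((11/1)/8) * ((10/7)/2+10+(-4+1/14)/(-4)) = 7205/448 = 16.08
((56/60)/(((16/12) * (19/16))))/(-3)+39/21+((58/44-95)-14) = -4653269/43890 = -106.02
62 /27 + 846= 22904 /27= 848.30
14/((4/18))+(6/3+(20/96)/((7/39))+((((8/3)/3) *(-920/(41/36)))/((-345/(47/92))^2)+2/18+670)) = 925561238771/1257094440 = 736.27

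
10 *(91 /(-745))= -182 /149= -1.22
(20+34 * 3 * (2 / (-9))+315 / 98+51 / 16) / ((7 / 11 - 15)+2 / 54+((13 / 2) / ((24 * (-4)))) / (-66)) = -993960 / 3812207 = -0.26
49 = 49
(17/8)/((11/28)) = 119/22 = 5.41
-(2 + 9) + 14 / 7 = -9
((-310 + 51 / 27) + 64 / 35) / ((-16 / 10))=96479 / 504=191.43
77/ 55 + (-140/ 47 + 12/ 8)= -37/ 470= -0.08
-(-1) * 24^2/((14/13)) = 3744/7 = 534.86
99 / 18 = 11 / 2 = 5.50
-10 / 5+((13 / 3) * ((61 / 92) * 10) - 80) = -7351 / 138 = -53.27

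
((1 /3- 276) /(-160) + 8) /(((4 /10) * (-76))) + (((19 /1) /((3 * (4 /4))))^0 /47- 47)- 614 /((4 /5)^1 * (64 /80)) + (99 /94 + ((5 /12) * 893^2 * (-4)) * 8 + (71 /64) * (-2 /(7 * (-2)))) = -17016576288997 /1600256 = -10633658.80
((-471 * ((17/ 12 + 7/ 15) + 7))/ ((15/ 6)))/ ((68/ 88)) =-920491/ 425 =-2165.86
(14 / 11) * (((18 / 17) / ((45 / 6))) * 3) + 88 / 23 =93872 / 21505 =4.37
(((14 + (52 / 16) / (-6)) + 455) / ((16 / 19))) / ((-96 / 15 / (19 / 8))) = -20293615 / 98304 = -206.44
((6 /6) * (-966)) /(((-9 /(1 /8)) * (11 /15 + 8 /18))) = 2415 /212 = 11.39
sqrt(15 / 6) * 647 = 647 * sqrt(10) / 2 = 1023.00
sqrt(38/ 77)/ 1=0.70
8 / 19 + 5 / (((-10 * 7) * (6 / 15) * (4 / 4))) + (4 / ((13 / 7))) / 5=23281 / 34580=0.67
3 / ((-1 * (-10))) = 3 / 10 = 0.30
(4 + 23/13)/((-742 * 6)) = -25/19292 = -0.00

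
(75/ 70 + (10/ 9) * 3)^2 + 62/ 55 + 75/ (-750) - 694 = -65349839/ 97020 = -673.57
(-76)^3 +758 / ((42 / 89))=-9184765 / 21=-437369.76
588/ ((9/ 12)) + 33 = 817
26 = 26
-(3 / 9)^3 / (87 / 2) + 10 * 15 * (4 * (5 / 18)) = 391498 / 2349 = 166.67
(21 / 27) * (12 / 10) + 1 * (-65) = -961 / 15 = -64.07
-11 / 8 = -1.38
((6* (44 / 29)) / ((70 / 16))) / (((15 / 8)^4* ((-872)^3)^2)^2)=0.00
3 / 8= 0.38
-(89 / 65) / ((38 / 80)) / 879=-712 / 217113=-0.00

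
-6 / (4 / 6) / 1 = -9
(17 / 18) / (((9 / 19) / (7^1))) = 2261 / 162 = 13.96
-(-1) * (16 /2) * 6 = 48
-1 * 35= -35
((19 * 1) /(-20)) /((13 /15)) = -57 /52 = -1.10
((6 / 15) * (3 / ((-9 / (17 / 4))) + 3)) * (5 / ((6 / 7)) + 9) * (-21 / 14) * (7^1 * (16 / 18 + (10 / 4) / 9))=-82859 / 720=-115.08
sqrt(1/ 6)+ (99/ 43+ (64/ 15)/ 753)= sqrt(6)/ 6+ 1120957/ 485685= 2.72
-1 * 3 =-3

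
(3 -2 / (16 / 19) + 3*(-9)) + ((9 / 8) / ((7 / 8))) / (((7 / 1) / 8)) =-24.91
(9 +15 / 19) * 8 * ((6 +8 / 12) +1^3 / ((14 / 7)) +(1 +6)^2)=83576 / 19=4398.74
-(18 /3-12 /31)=-174 /31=-5.61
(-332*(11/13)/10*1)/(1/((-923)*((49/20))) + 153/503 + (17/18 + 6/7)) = -57516929316/4310487595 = -13.34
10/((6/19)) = 31.67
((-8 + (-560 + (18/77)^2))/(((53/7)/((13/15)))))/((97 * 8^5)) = -0.00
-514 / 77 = -6.68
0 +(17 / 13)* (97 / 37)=1649 / 481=3.43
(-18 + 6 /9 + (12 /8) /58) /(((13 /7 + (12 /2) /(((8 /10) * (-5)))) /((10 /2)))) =-42161 /174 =-242.30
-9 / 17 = -0.53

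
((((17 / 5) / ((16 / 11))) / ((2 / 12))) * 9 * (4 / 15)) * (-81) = -136323 / 50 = -2726.46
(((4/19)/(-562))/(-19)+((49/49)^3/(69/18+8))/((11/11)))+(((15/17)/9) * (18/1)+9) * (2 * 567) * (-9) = -13451731500682/122439287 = -109864.50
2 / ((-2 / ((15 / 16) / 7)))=-15 / 112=-0.13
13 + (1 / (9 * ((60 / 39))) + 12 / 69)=54839 / 4140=13.25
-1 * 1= -1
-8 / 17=-0.47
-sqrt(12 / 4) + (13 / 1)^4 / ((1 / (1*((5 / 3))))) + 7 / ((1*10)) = 1428071 / 30 -sqrt(3) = 47600.63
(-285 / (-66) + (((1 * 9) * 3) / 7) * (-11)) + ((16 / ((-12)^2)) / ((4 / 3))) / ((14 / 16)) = -2509 / 66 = -38.02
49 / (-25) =-49 / 25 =-1.96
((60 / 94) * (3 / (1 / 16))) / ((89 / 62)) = 89280 / 4183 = 21.34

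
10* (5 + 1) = 60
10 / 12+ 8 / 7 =83 / 42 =1.98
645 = 645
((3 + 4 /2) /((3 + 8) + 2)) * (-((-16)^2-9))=-95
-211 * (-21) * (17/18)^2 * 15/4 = 14821.28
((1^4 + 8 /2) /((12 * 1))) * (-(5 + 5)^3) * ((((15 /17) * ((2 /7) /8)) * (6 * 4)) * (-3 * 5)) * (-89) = -420693.28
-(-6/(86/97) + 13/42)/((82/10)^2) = 0.10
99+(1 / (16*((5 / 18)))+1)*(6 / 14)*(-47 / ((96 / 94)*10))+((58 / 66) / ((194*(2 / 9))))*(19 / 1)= 662196979 / 6828800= 96.97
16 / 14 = 8 / 7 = 1.14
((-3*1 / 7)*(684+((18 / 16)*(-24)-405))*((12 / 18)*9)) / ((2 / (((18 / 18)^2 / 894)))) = -54 / 149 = -0.36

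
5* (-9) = -45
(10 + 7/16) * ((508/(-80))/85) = -21209/27200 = -0.78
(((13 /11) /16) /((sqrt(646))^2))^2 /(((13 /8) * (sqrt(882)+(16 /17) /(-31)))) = 403 /1455193822020752+262353 * sqrt(2) /1369594185431296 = 0.00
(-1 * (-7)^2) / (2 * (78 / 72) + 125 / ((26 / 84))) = -3822 / 31669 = -0.12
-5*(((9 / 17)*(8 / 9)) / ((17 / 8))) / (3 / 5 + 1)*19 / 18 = -1900 / 2601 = -0.73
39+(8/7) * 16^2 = 2321/7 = 331.57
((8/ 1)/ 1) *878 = 7024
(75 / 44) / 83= 75 / 3652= 0.02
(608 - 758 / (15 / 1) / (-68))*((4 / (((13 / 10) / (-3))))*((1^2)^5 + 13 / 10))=-14281114 / 1105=-12924.09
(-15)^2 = 225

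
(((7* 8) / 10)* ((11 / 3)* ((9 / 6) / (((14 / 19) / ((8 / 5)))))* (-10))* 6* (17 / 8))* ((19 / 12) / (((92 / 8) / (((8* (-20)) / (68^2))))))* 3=47652 / 391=121.87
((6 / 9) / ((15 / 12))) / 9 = 8 / 135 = 0.06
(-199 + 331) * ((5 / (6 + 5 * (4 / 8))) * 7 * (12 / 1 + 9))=194040 / 17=11414.12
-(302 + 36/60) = -1513/5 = -302.60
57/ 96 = 19/ 32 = 0.59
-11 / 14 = -0.79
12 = 12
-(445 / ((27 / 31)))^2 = -190302025 / 729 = -261045.30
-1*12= -12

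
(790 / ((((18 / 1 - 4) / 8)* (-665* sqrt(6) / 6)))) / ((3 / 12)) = -2528* sqrt(6) / 931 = -6.65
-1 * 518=-518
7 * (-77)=-539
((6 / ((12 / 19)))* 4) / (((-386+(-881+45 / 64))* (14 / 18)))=-21888 / 567301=-0.04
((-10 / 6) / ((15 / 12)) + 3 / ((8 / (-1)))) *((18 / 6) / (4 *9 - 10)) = -41 / 208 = -0.20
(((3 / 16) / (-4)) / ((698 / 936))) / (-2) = 351 / 11168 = 0.03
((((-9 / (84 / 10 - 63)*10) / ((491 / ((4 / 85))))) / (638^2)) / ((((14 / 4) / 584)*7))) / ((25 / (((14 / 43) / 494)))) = 7008 / 28733373957583295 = 0.00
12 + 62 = 74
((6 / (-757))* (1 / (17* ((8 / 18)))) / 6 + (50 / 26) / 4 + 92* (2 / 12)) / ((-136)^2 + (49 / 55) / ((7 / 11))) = 0.00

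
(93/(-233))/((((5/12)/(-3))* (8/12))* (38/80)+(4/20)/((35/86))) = -7030800/7881691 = -0.89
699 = 699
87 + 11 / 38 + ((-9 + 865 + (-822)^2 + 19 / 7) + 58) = 179999009 / 266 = 676688.00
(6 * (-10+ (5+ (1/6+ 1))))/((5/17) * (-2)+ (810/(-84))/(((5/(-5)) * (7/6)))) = -3.00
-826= -826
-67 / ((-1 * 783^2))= 67 / 613089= 0.00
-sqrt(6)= -2.45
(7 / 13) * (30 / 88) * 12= 315 / 143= 2.20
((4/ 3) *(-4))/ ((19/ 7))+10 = 458/ 57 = 8.04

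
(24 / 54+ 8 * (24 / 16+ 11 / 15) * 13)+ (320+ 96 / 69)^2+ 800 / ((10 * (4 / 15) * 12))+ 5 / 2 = 103552.58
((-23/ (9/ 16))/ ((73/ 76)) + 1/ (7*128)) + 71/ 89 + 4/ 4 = -2136034199/ 52391808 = -40.77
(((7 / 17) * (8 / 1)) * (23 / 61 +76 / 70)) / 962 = 12492 / 2493985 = 0.01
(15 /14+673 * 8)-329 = 5056.07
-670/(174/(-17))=5695/87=65.46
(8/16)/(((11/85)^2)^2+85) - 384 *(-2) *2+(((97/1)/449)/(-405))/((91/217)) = 32222801283673616621/20978323285615020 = 1536.00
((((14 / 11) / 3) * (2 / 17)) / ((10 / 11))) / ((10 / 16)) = 112 / 1275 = 0.09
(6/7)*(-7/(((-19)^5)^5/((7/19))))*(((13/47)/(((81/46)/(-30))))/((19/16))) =-1339520/14213060121083769640508897318663038797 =-0.00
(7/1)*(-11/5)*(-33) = 2541/5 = 508.20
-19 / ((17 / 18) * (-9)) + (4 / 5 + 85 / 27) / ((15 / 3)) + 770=8870461 / 11475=773.02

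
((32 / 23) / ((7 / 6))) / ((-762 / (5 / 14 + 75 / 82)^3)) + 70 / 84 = 2407489075205 / 2900190579846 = 0.83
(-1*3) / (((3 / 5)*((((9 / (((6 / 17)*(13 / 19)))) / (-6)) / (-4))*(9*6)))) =-520 / 8721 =-0.06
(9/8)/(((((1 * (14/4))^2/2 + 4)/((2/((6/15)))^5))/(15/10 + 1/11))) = 109375/198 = 552.40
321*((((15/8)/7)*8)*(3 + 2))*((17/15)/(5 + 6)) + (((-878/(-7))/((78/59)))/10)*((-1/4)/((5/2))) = 106126589/300300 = 353.40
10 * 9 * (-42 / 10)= -378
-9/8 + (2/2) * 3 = 15/8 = 1.88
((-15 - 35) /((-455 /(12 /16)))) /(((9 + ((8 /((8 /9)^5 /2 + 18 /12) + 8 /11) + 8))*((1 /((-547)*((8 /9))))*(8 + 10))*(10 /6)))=-2526117110 /42036034131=-0.06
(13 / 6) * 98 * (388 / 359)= 247156 / 1077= 229.49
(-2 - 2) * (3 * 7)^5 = -16336404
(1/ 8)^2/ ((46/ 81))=81/ 2944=0.03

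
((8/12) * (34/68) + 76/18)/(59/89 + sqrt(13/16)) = 2.91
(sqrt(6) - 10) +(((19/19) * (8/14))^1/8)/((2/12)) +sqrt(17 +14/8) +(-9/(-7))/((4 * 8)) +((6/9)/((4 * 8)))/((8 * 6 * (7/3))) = -2.75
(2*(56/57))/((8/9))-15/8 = 51/152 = 0.34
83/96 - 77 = -7309/96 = -76.14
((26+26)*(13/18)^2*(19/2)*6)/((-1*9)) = -41743/243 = -171.78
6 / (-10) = -3 / 5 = -0.60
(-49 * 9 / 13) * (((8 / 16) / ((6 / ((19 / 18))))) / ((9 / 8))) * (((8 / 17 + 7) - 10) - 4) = 34447 / 1989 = 17.32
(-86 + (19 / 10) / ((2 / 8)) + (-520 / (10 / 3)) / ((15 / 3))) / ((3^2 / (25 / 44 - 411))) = 2474083 / 495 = 4998.15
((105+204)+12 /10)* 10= 3102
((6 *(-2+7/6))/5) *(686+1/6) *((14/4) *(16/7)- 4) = -2744.67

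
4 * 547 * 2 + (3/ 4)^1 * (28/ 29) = 126925/ 29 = 4376.72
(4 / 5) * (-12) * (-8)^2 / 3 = -1024 / 5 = -204.80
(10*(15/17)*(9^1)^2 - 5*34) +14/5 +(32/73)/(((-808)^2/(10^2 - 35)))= 547.51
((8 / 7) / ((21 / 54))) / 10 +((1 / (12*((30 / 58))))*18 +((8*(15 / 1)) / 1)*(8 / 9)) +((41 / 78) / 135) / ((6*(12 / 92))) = 1020371617 / 9287460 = 109.87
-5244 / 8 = -1311 / 2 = -655.50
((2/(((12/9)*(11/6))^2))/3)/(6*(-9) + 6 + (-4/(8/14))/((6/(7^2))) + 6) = -81/71995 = -0.00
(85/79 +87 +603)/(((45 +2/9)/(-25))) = -12283875/32153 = -382.04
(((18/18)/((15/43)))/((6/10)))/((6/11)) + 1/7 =3365/378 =8.90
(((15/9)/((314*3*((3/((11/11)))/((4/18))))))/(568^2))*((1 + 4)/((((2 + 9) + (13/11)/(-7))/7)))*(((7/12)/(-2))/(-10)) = 18865/492730998663168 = 0.00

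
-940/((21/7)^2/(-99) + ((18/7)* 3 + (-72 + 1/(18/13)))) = 260568/17645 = 14.77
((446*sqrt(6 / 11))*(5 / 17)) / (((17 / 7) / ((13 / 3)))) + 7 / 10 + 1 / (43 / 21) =511 / 430 + 202930*sqrt(66) / 9537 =174.05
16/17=0.94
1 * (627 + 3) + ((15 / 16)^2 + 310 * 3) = 399585 / 256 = 1560.88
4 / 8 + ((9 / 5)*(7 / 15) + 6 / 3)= 167 / 50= 3.34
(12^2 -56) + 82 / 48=89.71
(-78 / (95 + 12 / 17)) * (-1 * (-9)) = -11934 / 1627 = -7.33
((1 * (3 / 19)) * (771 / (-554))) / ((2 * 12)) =-771 / 84208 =-0.01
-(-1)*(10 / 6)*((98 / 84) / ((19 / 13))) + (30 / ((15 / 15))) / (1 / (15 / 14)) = 80135 / 2394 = 33.47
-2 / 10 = -0.20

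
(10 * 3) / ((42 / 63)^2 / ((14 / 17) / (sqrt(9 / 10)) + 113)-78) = -174842932995 / 454568701729 + 21420 * sqrt(10) / 454568701729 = -0.38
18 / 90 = 1 / 5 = 0.20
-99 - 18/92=-4563/46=-99.20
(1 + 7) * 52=416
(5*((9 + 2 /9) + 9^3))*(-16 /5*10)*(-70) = 74412800 /9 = 8268088.89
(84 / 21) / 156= 1 / 39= 0.03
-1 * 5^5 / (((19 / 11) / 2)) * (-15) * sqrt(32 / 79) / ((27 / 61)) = 83875000 * sqrt(158) / 13509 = 78043.70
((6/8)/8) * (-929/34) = -2787/1088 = -2.56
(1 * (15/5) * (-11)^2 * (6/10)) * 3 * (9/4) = 29403/20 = 1470.15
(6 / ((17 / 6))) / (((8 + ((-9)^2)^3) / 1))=36 / 9034633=0.00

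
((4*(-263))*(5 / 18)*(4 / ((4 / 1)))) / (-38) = 7.69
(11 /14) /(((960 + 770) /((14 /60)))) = 11 /103800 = 0.00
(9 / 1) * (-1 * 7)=-63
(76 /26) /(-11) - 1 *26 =-26.27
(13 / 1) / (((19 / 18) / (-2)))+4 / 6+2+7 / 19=-1231 / 57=-21.60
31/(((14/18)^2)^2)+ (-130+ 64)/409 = 83028453/982009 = 84.55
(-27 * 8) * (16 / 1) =-3456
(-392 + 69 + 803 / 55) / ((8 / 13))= -10023 / 20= -501.15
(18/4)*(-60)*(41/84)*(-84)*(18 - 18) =0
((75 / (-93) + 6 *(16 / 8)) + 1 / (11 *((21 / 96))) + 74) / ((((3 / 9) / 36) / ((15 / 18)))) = 18391410 / 2387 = 7704.82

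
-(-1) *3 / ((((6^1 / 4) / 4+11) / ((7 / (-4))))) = -6 / 13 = -0.46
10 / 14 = 5 / 7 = 0.71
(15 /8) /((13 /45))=6.49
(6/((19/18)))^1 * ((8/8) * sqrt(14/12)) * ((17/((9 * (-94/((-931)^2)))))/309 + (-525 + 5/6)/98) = -1581048331 * sqrt(42)/27041826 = -378.91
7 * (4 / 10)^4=112 / 625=0.18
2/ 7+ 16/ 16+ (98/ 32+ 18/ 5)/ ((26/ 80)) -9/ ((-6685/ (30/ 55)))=3204133/ 147070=21.79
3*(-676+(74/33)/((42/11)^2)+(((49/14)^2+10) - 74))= -3850439/1764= -2182.79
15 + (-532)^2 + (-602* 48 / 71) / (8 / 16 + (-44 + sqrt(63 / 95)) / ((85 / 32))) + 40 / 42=943165440* sqrt(665) / 50288323537 + 298932462697948943 / 1056054794277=283065.78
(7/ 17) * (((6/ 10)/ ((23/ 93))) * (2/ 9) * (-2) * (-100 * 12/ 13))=208320/ 5083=40.98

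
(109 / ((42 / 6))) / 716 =109 / 5012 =0.02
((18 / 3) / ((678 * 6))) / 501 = 1 / 339678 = 0.00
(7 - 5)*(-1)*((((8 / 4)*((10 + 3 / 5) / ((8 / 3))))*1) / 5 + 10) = -23.18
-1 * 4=-4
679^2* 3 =1383123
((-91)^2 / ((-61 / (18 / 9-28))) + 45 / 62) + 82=3612.33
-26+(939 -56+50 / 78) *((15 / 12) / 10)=13175 / 156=84.46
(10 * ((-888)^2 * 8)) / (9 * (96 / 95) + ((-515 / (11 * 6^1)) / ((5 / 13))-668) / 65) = -5141937715200 / 121801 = -42215890.80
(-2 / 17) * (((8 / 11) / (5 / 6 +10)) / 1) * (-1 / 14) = 48 / 85085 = 0.00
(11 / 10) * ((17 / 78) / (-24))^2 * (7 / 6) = 22253 / 210263040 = 0.00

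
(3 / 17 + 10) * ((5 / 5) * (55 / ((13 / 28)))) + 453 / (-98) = 26009047 / 21658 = 1200.90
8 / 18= 4 / 9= 0.44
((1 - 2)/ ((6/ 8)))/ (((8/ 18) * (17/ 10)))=-30/ 17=-1.76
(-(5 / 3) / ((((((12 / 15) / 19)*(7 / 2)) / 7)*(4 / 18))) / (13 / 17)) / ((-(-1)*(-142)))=24225 / 7384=3.28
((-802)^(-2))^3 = 1/ 266100818073753664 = 0.00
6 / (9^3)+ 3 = 731 / 243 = 3.01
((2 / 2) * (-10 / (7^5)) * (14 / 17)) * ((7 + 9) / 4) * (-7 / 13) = 80 / 75803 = 0.00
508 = 508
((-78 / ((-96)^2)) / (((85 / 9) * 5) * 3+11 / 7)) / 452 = -91 / 696123392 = -0.00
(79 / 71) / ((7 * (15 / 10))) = 0.11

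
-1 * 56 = -56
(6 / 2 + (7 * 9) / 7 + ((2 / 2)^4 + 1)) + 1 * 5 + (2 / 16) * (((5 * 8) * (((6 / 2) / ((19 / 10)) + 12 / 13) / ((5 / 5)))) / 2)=6238 / 247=25.26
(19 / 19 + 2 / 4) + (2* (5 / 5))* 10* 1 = 43 / 2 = 21.50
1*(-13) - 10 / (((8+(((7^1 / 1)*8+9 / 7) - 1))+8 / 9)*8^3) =-13665083 / 1051136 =-13.00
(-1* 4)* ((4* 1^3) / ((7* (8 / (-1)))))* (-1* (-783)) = 1566 / 7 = 223.71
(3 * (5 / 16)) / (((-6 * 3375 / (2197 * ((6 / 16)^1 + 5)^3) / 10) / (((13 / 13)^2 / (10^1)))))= -15.79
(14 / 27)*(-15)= -70 / 9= -7.78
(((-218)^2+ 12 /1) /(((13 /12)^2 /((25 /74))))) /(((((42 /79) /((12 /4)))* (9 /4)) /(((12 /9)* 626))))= 3761352550400 /131313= 28644174.99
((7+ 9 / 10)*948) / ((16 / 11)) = 205953 / 40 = 5148.82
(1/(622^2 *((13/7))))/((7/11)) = 0.00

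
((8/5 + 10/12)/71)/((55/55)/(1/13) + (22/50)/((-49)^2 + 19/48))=42072455/15958941078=0.00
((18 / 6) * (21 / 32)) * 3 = 5.91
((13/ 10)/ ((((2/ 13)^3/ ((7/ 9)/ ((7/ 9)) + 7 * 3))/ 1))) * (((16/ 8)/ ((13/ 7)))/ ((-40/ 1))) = -169169/ 800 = -211.46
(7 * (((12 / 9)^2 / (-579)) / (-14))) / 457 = 8 / 2381427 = 0.00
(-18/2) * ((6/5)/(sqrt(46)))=-27 * sqrt(46)/115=-1.59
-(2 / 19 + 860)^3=-4364310273688 / 6859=-636289586.48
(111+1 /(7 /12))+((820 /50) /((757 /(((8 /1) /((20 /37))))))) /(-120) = 447944131 /3974250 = 112.71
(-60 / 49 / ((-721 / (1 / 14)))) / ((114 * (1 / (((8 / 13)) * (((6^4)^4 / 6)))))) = 307894.84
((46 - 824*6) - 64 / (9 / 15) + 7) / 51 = -14993 / 153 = -97.99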